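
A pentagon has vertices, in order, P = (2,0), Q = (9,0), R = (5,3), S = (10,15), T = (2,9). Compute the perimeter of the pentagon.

44

|PQ| = √((7)² + (0)²) = √49 = 7
|QR| = √((-4)² + (3)²) = √25 = 5
|RS| = √((5)² + (12)²) = √169 = 13
|ST| = √((-8)² + (-6)²) = √100 = 10
|TP| = √((0)² + (-9)²) = √81 = 9
Perimeter = 7 + 5 + 13 + 10 + 9 = 44.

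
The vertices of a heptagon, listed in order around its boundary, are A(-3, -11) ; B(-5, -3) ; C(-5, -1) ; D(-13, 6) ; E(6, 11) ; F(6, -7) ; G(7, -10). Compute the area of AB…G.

Apply the shoelace (surveyor's) formula: 2A = Σ (x_i·y_{i+1} − x_{i+1}·y_i), indices taken mod 7.
Σ = (-46) + (-10) + (-43) + (-179) + (-108) + (-11) + (-107) = -504
Area = |Σ|/2 = 252.

252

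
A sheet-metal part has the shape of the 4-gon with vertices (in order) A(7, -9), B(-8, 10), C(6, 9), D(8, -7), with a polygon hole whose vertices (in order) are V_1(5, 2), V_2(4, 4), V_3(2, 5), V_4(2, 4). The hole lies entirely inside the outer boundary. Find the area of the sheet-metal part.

Outer boundary:
Cross-terms: -2, -132, -114, -23  ⇒  Σ = -271
Area = |Σ|/2 = 135.5.
Hole:
Apply the shoelace (surveyor's) formula: 2A = Σ (x_i·y_{i+1} − x_{i+1}·y_i), indices taken mod 4.
Σ = (12) + (12) + (-2) + (-16) = 6
Area = |Σ|/2 = 3.
Net area = 135.5 − 3 = 132.5.

132.5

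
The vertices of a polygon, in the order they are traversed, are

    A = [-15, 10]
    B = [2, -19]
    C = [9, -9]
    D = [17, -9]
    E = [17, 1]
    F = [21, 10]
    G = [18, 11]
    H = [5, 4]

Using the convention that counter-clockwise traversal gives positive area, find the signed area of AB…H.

Apply the shoelace formula: 2A = Σ (x_i·y_{i+1} − x_{i+1}·y_i), indices taken mod 8.
Cross-terms: 265, 153, 72, 170, 149, 51, 17, 110  ⇒  Σ = 987
Signed area = Σ/2 = 493.5 (positive ⇒ counter-clockwise traversal).

493.5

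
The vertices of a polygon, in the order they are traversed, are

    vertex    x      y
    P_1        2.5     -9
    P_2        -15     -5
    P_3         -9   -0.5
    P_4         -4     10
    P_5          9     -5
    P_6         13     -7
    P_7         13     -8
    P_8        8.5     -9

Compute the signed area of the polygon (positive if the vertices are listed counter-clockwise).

Apply the shoelace formula: 2A = Σ (x_i·y_{i+1} − x_{i+1}·y_i), indices taken mod 8.
Σ = (-147.5) + (-37.5) + (-92) + (-70) + (2) + (-13) + (-49) + (-54) = -461
Signed area = Σ/2 = -230.5 (negative ⇒ clockwise traversal).

-230.5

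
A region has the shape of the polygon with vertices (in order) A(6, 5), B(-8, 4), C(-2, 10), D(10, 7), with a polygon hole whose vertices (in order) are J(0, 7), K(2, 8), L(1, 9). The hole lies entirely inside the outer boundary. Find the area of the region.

55.5

Outer boundary:
Apply the shoelace formula: 2A = Σ (x_i·y_{i+1} − x_{i+1}·y_i), indices taken mod 4.
A→B: (6)(4) − (-8)(5) = 64
B→C: (-8)(10) − (-2)(4) = -72
C→D: (-2)(7) − (10)(10) = -114
D→A: (10)(5) − (6)(7) = 8
Σ = -114
Area = |Σ|/2 = 57.
Hole:
Apply the shoelace (surveyor's) formula: 2A = Σ (x_i·y_{i+1} − x_{i+1}·y_i), indices taken mod 3.
J→K: (0)(8) − (2)(7) = -14
K→L: (2)(9) − (1)(8) = 10
L→J: (1)(7) − (0)(9) = 7
Σ = 3
Area = |Σ|/2 = 1.5.
Net area = 57 − 1.5 = 55.5.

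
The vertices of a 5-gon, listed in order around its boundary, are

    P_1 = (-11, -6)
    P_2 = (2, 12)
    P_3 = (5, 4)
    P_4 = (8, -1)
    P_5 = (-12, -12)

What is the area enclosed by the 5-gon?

Apply the shoelace formula: 2A = Σ (x_i·y_{i+1} − x_{i+1}·y_i), indices taken mod 5.
P_1→P_2: (-11)(12) − (2)(-6) = -120
P_2→P_3: (2)(4) − (5)(12) = -52
P_3→P_4: (5)(-1) − (8)(4) = -37
P_4→P_5: (8)(-12) − (-12)(-1) = -108
P_5→P_1: (-12)(-6) − (-11)(-12) = -60
Σ = -377
Area = |Σ|/2 = 188.5.

188.5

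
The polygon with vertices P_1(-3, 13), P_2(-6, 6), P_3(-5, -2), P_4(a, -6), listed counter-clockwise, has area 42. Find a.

Write out the shoelace sum; only the two edges meeting at P_4 involve a:
2·Area = [((-5)·(-6) − a·(-2)) + (a·13 − (-3)·(-6))] + 102
       = 15·a + 114 = 84
⇒ a = -2.

-2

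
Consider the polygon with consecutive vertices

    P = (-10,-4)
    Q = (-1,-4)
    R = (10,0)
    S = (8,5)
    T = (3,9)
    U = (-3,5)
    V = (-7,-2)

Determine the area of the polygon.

137

Σ = (36) + (40) + (50) + (57) + (42) + (41) + (8) = 274
Area = |Σ|/2 = 137.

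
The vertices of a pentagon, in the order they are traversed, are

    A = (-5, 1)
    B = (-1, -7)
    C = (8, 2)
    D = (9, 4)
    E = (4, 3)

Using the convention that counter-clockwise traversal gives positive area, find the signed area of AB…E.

67

Apply the surveyor's formula: 2A = Σ (x_i·y_{i+1} − x_{i+1}·y_i), indices taken mod 5.
A→B: (-5)(-7) − (-1)(1) = 36
B→C: (-1)(2) − (8)(-7) = 54
C→D: (8)(4) − (9)(2) = 14
D→E: (9)(3) − (4)(4) = 11
E→A: (4)(1) − (-5)(3) = 19
Σ = 134
Signed area = Σ/2 = 67 (positive ⇒ counter-clockwise traversal).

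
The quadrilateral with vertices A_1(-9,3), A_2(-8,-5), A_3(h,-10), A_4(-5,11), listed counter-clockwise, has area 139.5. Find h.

6

Write out the shoelace sum; only the two edges meeting at A_3 involve h:
2·Area = [((-8)·(-10) − h·(-5)) + (h·11 − (-5)·(-10))] + 153
       = 16·h + 183 = 279
⇒ h = 6.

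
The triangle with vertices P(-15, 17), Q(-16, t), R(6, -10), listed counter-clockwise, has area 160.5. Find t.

3

The doubled signed area Σ (x_i y_{i+1} − x_{i+1} y_i) is linear in t.
With t=0 it equals 384; the coefficient of t is -21 (from the two edges through Q).
So -21·t + 384 = 2·160.5 = 321 ⇒ t = 3.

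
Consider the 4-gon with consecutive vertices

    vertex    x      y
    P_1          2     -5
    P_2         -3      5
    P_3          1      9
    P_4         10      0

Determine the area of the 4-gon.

88.5

Σ = (-5) + (-32) + (-90) + (-50) = -177
Area = |Σ|/2 = 88.5.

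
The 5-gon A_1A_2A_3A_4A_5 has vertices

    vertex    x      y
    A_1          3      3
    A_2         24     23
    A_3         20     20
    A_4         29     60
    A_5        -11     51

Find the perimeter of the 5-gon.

166

|A_1A_2| = √((21)² + (20)²) = √841 = 29
|A_2A_3| = √((-4)² + (-3)²) = √25 = 5
|A_3A_4| = √((9)² + (40)²) = √1681 = 41
|A_4A_5| = √((-40)² + (-9)²) = √1681 = 41
|A_5A_1| = √((14)² + (-48)²) = √2500 = 50
Perimeter = 29 + 5 + 41 + 41 + 50 = 166.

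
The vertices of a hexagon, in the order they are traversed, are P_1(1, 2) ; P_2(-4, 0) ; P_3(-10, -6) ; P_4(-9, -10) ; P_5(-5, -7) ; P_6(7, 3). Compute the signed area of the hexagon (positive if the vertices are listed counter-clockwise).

68

Apply Gauss's area formula: 2A = Σ (x_i·y_{i+1} − x_{i+1}·y_i), indices taken mod 6.
Σ = (8) + (24) + (46) + (13) + (34) + (11) = 136
Signed area = Σ/2 = 68 (positive ⇒ counter-clockwise traversal).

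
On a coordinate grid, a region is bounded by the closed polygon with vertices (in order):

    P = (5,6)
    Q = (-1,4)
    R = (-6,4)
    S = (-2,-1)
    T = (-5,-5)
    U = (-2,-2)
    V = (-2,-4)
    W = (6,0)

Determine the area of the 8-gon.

Apply Gauss's area formula: 2A = Σ (x_i·y_{i+1} − x_{i+1}·y_i), indices taken mod 8.
P→Q: (5)(4) − (-1)(6) = 26
Q→R: (-1)(4) − (-6)(4) = 20
R→S: (-6)(-1) − (-2)(4) = 14
S→T: (-2)(-5) − (-5)(-1) = 5
T→U: (-5)(-2) − (-2)(-5) = 0
U→V: (-2)(-4) − (-2)(-2) = 4
V→W: (-2)(0) − (6)(-4) = 24
W→P: (6)(6) − (5)(0) = 36
Σ = 129
Area = |Σ|/2 = 64.5.

64.5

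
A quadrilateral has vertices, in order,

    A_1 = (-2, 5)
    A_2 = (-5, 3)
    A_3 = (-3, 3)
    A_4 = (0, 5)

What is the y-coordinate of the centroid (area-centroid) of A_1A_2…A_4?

Apply Gauss's area formula. First the cross-terms c_i = x_i·y_{i+1} − x_{i+1}·y_i:
  19, -6, -15, 10  ⇒  2A = 8, A = 4.
Then Σ (y_i + y_{i+1})·c_i = 96, so ȳ = 96 / (6·4) = 4.

4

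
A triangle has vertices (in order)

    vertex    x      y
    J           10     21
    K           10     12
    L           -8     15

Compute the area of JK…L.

81

Σ = (-90) + (246) + (-318) = -162
Area = |Σ|/2 = 81.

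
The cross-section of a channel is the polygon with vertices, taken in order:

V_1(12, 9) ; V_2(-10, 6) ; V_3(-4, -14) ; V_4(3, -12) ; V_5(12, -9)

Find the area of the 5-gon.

Σ = (162) + (164) + (90) + (117) + (216) = 749
Area = |Σ|/2 = 374.5.

374.5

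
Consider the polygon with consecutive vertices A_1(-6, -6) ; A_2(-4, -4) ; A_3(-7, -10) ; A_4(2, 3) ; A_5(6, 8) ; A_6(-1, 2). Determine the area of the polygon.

Apply the surveyor's formula: 2A = Σ (x_i·y_{i+1} − x_{i+1}·y_i), indices taken mod 6.
Σ = (0) + (12) + (-1) + (-2) + (20) + (18) = 47
Area = |Σ|/2 = 23.5.

23.5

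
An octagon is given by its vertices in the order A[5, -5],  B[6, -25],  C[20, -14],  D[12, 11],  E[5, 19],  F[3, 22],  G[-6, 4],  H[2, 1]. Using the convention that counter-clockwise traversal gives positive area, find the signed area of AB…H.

Apply the surveyor's formula: 2A = Σ (x_i·y_{i+1} − x_{i+1}·y_i), indices taken mod 8.
Σ = (-95) + (416) + (388) + (173) + (53) + (144) + (-14) + (-15) = 1050
Signed area = Σ/2 = 525 (positive ⇒ counter-clockwise traversal).

525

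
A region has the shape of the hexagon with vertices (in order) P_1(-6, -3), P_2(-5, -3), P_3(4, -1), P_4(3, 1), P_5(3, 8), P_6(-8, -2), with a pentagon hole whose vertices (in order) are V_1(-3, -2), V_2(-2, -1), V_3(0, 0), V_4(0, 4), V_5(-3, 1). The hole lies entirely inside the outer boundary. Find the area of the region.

49

Outer boundary:
Apply the shoelace (surveyor's) formula: 2A = Σ (x_i·y_{i+1} − x_{i+1}·y_i), indices taken mod 6.
Cross-terms: 3, 17, 7, 21, 58, 12  ⇒  Σ = 118
Area = |Σ|/2 = 59.
Hole:
Cross-terms: -1, 0, 0, 12, 9  ⇒  Σ = 20
Area = |Σ|/2 = 10.
Net area = 59 − 10 = 49.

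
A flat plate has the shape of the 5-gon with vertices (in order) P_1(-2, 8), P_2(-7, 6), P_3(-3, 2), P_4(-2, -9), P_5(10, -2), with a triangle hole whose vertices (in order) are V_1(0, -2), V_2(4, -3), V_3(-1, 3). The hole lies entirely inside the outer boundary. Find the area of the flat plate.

115

Outer boundary:
Apply Gauss's area formula: 2A = Σ (x_i·y_{i+1} − x_{i+1}·y_i), indices taken mod 5.
Cross-terms: 44, 4, 31, 94, 76  ⇒  Σ = 249
Area = |Σ|/2 = 124.5.
Hole:
Σ = (8) + (9) + (2) = 19
Area = |Σ|/2 = 9.5.
Net area = 124.5 − 9.5 = 115.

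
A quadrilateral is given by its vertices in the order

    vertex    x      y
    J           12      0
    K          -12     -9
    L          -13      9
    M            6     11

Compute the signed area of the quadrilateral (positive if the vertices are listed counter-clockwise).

Cross-terms: -108, -225, -197, -132  ⇒  Σ = -662
Signed area = Σ/2 = -331 (negative ⇒ clockwise traversal).

-331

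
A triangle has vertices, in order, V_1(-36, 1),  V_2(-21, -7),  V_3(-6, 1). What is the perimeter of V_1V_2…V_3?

64

|V_1V_2| = √((15)² + (-8)²) = √289 = 17
|V_2V_3| = √((15)² + (8)²) = √289 = 17
|V_3V_1| = √((-30)² + (0)²) = √900 = 30
Perimeter = 17 + 17 + 30 = 64.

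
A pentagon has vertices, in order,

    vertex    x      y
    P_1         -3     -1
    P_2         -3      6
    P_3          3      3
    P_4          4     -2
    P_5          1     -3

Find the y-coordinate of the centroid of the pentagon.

46/43

Apply Gauss's area formula. First the cross-terms c_i = x_i·y_{i+1} − x_{i+1}·y_i:
  -21, -27, -18, -10, -10  ⇒  2A = -86, A = -43.
Then Σ (y_i + y_{i+1})·c_i = -276, so ȳ = -276 / (6·(-43)) = 46/43.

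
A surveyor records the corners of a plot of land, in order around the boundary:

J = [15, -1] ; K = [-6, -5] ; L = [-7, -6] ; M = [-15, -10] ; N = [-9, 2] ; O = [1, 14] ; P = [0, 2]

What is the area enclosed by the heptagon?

Apply the surveyor's formula: 2A = Σ (x_i·y_{i+1} − x_{i+1}·y_i), indices taken mod 7.
Σ = (-81) + (1) + (-20) + (-120) + (-128) + (2) + (-30) = -376
Area = |Σ|/2 = 188.

188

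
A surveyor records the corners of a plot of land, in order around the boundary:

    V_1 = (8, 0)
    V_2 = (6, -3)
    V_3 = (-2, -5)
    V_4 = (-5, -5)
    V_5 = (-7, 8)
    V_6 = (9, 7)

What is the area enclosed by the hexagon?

163.5

Σ = (-24) + (-36) + (-15) + (-75) + (-121) + (-56) = -327
Area = |Σ|/2 = 163.5.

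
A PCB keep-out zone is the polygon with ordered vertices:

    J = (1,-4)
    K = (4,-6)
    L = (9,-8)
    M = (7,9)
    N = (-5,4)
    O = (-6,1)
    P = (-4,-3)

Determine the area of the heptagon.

Σ = (10) + (22) + (137) + (73) + (19) + (22) + (19) = 302
Area = |Σ|/2 = 151.

151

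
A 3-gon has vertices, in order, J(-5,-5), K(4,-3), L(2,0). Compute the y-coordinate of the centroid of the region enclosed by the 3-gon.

-8/3

Apply the shoelace (surveyor's) formula. First the cross-terms c_i = x_i·y_{i+1} − x_{i+1}·y_i:
  35, 6, -10  ⇒  2A = 31, A = 15.5.
Then Σ (y_i + y_{i+1})·c_i = -248, so ȳ = -248 / (6·15.5) = -8/3.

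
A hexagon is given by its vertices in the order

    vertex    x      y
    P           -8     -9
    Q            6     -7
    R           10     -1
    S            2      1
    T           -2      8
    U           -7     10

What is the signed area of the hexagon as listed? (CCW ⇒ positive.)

Apply the shoelace (surveyor's) formula: 2A = Σ (x_i·y_{i+1} − x_{i+1}·y_i), indices taken mod 6.
Σ = (110) + (64) + (12) + (18) + (36) + (143) = 383
Signed area = Σ/2 = 191.5 (positive ⇒ counter-clockwise traversal).

191.5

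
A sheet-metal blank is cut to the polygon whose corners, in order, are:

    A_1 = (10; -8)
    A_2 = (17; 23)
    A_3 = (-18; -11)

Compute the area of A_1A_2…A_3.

Apply the surveyor's formula: 2A = Σ (x_i·y_{i+1} − x_{i+1}·y_i), indices taken mod 3.
A_1→A_2: (10)(23) − (17)(-8) = 366
A_2→A_3: (17)(-11) − (-18)(23) = 227
A_3→A_1: (-18)(-8) − (10)(-11) = 254
Σ = 847
Area = |Σ|/2 = 423.5.

423.5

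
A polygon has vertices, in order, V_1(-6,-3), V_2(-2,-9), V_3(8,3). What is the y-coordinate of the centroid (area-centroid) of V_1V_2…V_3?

Apply the surveyor's formula. First the cross-terms c_i = x_i·y_{i+1} − x_{i+1}·y_i:
  48, 66, -6  ⇒  2A = 108, A = 54.
Then Σ (y_i + y_{i+1})·c_i = -972, so ȳ = -972 / (6·54) = -3.

-3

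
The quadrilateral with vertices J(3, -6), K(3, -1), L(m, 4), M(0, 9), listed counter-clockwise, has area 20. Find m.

Write out the shoelace sum; only the two edges meeting at L involve m:
2·Area = [(3·4 − m·(-1)) + (m·9 − 0·4)] + -12
       = 10·m + 0 = 40
⇒ m = 4.

4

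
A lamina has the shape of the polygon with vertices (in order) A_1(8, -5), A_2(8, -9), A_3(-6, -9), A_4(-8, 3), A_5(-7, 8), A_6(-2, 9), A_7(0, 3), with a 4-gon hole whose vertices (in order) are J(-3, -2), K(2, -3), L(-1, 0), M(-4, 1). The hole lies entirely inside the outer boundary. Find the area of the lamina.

Outer boundary:
Apply the shoelace formula: 2A = Σ (x_i·y_{i+1} − x_{i+1}·y_i), indices taken mod 7.
Σ = (-32) + (-126) + (-90) + (-43) + (-47) + (-6) + (-24) = -368
Area = |Σ|/2 = 184.
Hole:
Apply the surveyor's formula: 2A = Σ (x_i·y_{i+1} − x_{i+1}·y_i), indices taken mod 4.
Σ = (13) + (-3) + (-1) + (11) = 20
Area = |Σ|/2 = 10.
Net area = 184 − 10 = 174.

174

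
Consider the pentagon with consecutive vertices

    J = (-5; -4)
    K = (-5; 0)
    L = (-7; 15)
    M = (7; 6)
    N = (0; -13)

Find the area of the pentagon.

Apply the surveyor's formula: 2A = Σ (x_i·y_{i+1} − x_{i+1}·y_i), indices taken mod 5.
Cross-terms: -20, -75, -147, -91, -65  ⇒  Σ = -398
Area = |Σ|/2 = 199.

199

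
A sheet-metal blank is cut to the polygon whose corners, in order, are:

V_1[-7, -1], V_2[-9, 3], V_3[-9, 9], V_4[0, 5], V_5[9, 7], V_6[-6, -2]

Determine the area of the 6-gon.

Apply Gauss's area formula: 2A = Σ (x_i·y_{i+1} − x_{i+1}·y_i), indices taken mod 6.
Cross-terms: -30, -54, -45, -45, 24, -8  ⇒  Σ = -158
Area = |Σ|/2 = 79.

79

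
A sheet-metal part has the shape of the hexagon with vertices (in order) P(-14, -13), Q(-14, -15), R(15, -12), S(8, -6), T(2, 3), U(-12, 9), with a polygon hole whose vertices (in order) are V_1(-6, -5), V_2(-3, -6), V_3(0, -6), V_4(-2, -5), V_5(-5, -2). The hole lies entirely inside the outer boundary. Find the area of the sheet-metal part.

Outer boundary:
Σ = (28) + (393) + (6) + (36) + (54) + (282) = 799
Area = |Σ|/2 = 399.5.
Hole:
Σ = (21) + (18) + (-12) + (-21) + (13) = 19
Area = |Σ|/2 = 9.5.
Net area = 399.5 − 9.5 = 390.

390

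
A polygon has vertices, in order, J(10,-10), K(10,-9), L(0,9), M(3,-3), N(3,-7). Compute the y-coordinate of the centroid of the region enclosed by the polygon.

-304/101

Apply the shoelace (surveyor's) formula. First the cross-terms c_i = x_i·y_{i+1} − x_{i+1}·y_i:
  10, 90, -27, -12, 40  ⇒  2A = 101, A = 50.5.
Then Σ (y_i + y_{i+1})·c_i = -912, so ȳ = -912 / (6·50.5) = -304/101.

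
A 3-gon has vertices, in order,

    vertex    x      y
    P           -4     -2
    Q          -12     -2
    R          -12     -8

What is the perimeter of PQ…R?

24

|PQ| = √((-8)² + (0)²) = √64 = 8
|QR| = √((0)² + (-6)²) = √36 = 6
|RP| = √((8)² + (6)²) = √100 = 10
Perimeter = 8 + 6 + 10 = 24.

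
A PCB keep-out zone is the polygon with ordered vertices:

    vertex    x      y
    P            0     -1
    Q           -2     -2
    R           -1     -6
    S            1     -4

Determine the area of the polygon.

8.5

Apply Gauss's area formula: 2A = Σ (x_i·y_{i+1} − x_{i+1}·y_i), indices taken mod 4.
Σ = (-2) + (10) + (10) + (-1) = 17
Area = |Σ|/2 = 8.5.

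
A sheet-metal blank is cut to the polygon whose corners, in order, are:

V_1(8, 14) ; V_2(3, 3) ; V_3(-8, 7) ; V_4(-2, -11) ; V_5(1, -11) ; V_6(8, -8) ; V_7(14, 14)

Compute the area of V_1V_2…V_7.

275

V_1→V_2: (8)(3) − (3)(14) = -18
V_2→V_3: (3)(7) − (-8)(3) = 45
V_3→V_4: (-8)(-11) − (-2)(7) = 102
V_4→V_5: (-2)(-11) − (1)(-11) = 33
V_5→V_6: (1)(-8) − (8)(-11) = 80
V_6→V_7: (8)(14) − (14)(-8) = 224
V_7→V_1: (14)(14) − (8)(14) = 84
Σ = 550
Area = |Σ|/2 = 275.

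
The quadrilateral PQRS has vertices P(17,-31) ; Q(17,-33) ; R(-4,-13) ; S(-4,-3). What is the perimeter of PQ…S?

76

|PQ| = √((0)² + (-2)²) = √4 = 2
|QR| = √((-21)² + (20)²) = √841 = 29
|RS| = √((0)² + (10)²) = √100 = 10
|SP| = √((21)² + (-28)²) = √1225 = 35
Perimeter = 2 + 29 + 10 + 35 = 76.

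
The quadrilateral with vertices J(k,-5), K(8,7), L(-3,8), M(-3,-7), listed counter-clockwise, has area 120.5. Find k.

4

The doubled signed area Σ (x_i y_{i+1} − x_{i+1} y_i) is linear in k.
With k=0 it equals 185; the coefficient of k is 14 (from the two edges through J).
So 14·k + 185 = 2·120.5 = 241 ⇒ k = 4.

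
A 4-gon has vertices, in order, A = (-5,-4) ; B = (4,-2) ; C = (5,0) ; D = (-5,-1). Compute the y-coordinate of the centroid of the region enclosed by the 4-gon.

Apply the surveyor's formula. First the cross-terms c_i = x_i·y_{i+1} − x_{i+1}·y_i:
  26, 10, -5, 15  ⇒  2A = 46, A = 23.
Then Σ (y_i + y_{i+1})·c_i = -246, so ȳ = -246 / (6·23) = -41/23.

-41/23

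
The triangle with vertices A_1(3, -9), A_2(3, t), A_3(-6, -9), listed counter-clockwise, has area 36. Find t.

Write out the shoelace sum; only the two edges meeting at A_2 involve t:
2·Area = [(3·t − 3·(-9)) + (3·(-9) − (-6)·t)] + 81
       = 9·t + 81 = 72
⇒ t = -1.

-1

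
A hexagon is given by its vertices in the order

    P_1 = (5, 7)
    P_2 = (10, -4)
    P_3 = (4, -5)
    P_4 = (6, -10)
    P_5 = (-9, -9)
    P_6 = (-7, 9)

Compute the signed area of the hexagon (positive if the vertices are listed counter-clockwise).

-258

Apply the shoelace (surveyor's) formula: 2A = Σ (x_i·y_{i+1} − x_{i+1}·y_i), indices taken mod 6.
Cross-terms: -90, -34, -10, -144, -144, -94  ⇒  Σ = -516
Signed area = Σ/2 = -258 (negative ⇒ clockwise traversal).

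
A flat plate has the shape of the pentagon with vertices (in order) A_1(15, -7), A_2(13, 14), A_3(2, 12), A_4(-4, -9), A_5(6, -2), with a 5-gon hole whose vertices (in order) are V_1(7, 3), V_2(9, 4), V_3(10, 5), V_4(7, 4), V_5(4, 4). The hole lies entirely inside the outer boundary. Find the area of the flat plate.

251

Outer boundary:
Cross-terms: 301, 128, 30, 62, -12  ⇒  Σ = 509
Area = |Σ|/2 = 254.5.
Hole:
Apply the shoelace formula: 2A = Σ (x_i·y_{i+1} − x_{i+1}·y_i), indices taken mod 5.
Cross-terms: 1, 5, 5, 12, -16  ⇒  Σ = 7
Area = |Σ|/2 = 3.5.
Net area = 254.5 − 3.5 = 251.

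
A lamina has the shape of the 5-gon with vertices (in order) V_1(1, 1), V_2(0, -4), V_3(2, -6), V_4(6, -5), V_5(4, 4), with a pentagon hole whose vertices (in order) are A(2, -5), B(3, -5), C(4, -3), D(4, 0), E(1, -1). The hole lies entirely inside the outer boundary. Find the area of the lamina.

Outer boundary:
V_1→V_2: (1)(-4) − (0)(1) = -4
V_2→V_3: (0)(-6) − (2)(-4) = 8
V_3→V_4: (2)(-5) − (6)(-6) = 26
V_4→V_5: (6)(4) − (4)(-5) = 44
V_5→V_1: (4)(1) − (1)(4) = 0
Σ = 74
Area = |Σ|/2 = 37.
Hole:
Apply the surveyor's formula: 2A = Σ (x_i·y_{i+1} − x_{i+1}·y_i), indices taken mod 5.
Cross-terms: 5, 11, 12, -4, -3  ⇒  Σ = 21
Area = |Σ|/2 = 10.5.
Net area = 37 − 10.5 = 26.5.

26.5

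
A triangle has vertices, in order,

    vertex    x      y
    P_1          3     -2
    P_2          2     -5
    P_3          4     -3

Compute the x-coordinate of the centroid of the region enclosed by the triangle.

Apply the surveyor's formula. First the cross-terms c_i = x_i·y_{i+1} − x_{i+1}·y_i:
  -11, 14, 1  ⇒  2A = 4, A = 2.
Then Σ (x_i + x_{i+1})·c_i = 36, so x̄ = 36 / (6·2) = 3.

3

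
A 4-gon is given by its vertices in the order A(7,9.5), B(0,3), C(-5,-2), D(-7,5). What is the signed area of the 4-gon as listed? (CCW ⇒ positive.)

-52.25

A→B: (7)(3) − (0)(9.5) = 21
B→C: (0)(-2) − (-5)(3) = 15
C→D: (-5)(5) − (-7)(-2) = -39
D→A: (-7)(9.5) − (7)(5) = -101.5
Σ = -104.5
Signed area = Σ/2 = -52.25 (negative ⇒ clockwise traversal).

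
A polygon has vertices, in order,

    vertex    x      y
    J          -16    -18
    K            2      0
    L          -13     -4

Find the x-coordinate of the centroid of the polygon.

Apply Gauss's area formula. First the cross-terms c_i = x_i·y_{i+1} − x_{i+1}·y_i:
  36, -8, 170  ⇒  2A = 198, A = 99.
Then Σ (x_i + x_{i+1})·c_i = -5346, so x̄ = -5346 / (6·99) = -9.

-9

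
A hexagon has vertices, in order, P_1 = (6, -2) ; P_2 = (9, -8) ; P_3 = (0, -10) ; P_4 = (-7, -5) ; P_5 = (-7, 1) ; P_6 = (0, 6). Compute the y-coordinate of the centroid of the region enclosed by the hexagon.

Apply the surveyor's formula. First the cross-terms c_i = x_i·y_{i+1} − x_{i+1}·y_i:
  -30, -90, -70, -42, -42, -36  ⇒  2A = -310, A = -155.
Then Σ (y_i + y_{i+1})·c_i = 2700, so ȳ = 2700 / (6·(-155)) = -90/31.

-90/31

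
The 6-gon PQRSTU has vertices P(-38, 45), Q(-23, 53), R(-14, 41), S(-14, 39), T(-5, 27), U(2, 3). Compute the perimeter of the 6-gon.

|PQ| = √((15)² + (8)²) = √289 = 17
|QR| = √((9)² + (-12)²) = √225 = 15
|RS| = √((0)² + (-2)²) = √4 = 2
|ST| = √((9)² + (-12)²) = √225 = 15
|TU| = √((7)² + (-24)²) = √625 = 25
|UP| = √((-40)² + (42)²) = √3364 = 58
Perimeter = 17 + 15 + 2 + 15 + 25 + 58 = 132.

132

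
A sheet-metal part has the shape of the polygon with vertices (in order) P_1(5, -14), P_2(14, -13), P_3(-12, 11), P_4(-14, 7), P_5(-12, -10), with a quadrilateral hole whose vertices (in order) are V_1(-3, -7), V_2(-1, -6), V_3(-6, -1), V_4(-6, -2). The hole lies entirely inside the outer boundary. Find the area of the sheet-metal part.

311.5

Outer boundary:
Apply the shoelace formula: 2A = Σ (x_i·y_{i+1} − x_{i+1}·y_i), indices taken mod 5.
Σ = (131) + (-2) + (70) + (224) + (218) = 641
Area = |Σ|/2 = 320.5.
Hole:
Apply Gauss's area formula: 2A = Σ (x_i·y_{i+1} − x_{i+1}·y_i), indices taken mod 4.
V_1→V_2: (-3)(-6) − (-1)(-7) = 11
V_2→V_3: (-1)(-1) − (-6)(-6) = -35
V_3→V_4: (-6)(-2) − (-6)(-1) = 6
V_4→V_1: (-6)(-7) − (-3)(-2) = 36
Σ = 18
Area = |Σ|/2 = 9.
Net area = 320.5 − 9 = 311.5.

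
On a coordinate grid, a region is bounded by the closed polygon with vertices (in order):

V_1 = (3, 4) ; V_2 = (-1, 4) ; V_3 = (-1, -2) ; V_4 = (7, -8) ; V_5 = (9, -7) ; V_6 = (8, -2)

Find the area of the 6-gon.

71.5

Σ = (16) + (6) + (22) + (23) + (38) + (38) = 143
Area = |Σ|/2 = 71.5.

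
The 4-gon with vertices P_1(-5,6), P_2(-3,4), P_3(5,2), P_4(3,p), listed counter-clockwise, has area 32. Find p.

Write out the shoelace sum; only the two edges meeting at P_4 involve p:
2·Area = [(5·p − 3·2) + (3·6 − (-5)·p)] + -28
       = 10·p + -16 = 64
⇒ p = 8.

8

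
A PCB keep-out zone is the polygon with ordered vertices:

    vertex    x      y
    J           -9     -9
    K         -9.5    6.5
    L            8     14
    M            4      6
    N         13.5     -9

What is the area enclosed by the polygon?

328.25

Σ = (-144) + (-185) + (-8) + (-117) + (-202.5) = -656.5
Area = |Σ|/2 = 328.25.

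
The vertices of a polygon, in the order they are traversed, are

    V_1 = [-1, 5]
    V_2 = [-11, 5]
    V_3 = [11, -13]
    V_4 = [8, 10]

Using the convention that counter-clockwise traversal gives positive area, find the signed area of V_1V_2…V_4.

201

V_1→V_2: (-1)(5) − (-11)(5) = 50
V_2→V_3: (-11)(-13) − (11)(5) = 88
V_3→V_4: (11)(10) − (8)(-13) = 214
V_4→V_1: (8)(5) − (-1)(10) = 50
Σ = 402
Signed area = Σ/2 = 201 (positive ⇒ counter-clockwise traversal).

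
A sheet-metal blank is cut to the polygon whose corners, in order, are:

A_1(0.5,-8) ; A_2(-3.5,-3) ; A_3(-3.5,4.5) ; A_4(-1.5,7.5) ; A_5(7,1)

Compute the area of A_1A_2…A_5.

A_1→A_2: (0.5)(-3) − (-3.5)(-8) = -29.5
A_2→A_3: (-3.5)(4.5) − (-3.5)(-3) = -26.25
A_3→A_4: (-3.5)(7.5) − (-1.5)(4.5) = -19.5
A_4→A_5: (-1.5)(1) − (7)(7.5) = -54
A_5→A_1: (7)(-8) − (0.5)(1) = -56.5
Σ = -185.75
Area = |Σ|/2 = 92.875.

92.875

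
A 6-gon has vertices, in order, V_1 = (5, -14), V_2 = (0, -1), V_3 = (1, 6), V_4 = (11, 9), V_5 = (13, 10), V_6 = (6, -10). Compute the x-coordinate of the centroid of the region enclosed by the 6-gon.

405/73

Apply the shoelace formula. First the cross-terms c_i = x_i·y_{i+1} − x_{i+1}·y_i:
  -5, 1, -57, -7, -190, -34  ⇒  2A = -292, A = -146.
Then Σ (x_i + x_{i+1})·c_i = -4860, so x̄ = -4860 / (6·(-146)) = 405/73.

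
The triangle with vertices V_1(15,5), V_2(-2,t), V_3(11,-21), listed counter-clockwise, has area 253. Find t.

The doubled signed area Σ (x_i y_{i+1} − x_{i+1} y_i) is linear in t.
With t=0 it equals 422; the coefficient of t is 4 (from the two edges through V_2).
So 4·t + 422 = 2·253 = 506 ⇒ t = 21.

21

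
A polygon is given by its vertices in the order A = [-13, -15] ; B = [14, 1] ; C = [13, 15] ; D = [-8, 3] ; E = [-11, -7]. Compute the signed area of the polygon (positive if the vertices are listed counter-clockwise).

Apply the shoelace formula: 2A = Σ (x_i·y_{i+1} − x_{i+1}·y_i), indices taken mod 5.
Cross-terms: 197, 197, 159, 89, 74  ⇒  Σ = 716
Signed area = Σ/2 = 358 (positive ⇒ counter-clockwise traversal).

358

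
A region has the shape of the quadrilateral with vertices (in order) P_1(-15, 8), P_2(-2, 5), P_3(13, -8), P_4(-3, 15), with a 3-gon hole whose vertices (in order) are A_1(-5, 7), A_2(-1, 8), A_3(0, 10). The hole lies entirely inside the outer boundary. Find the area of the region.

Outer boundary:
Σ = (-59) + (-49) + (171) + (201) = 264
Area = |Σ|/2 = 132.
Hole:
Apply Gauss's area formula: 2A = Σ (x_i·y_{i+1} − x_{i+1}·y_i), indices taken mod 3.
A_1→A_2: (-5)(8) − (-1)(7) = -33
A_2→A_3: (-1)(10) − (0)(8) = -10
A_3→A_1: (0)(7) − (-5)(10) = 50
Σ = 7
Area = |Σ|/2 = 3.5.
Net area = 132 − 3.5 = 128.5.

128.5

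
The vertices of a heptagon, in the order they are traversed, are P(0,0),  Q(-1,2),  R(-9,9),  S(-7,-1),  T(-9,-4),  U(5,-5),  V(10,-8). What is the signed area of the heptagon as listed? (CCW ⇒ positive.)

Apply the shoelace (surveyor's) formula: 2A = Σ (x_i·y_{i+1} − x_{i+1}·y_i), indices taken mod 7.
Σ = (0) + (9) + (72) + (19) + (65) + (10) + (0) = 175
Signed area = Σ/2 = 87.5 (positive ⇒ counter-clockwise traversal).

87.5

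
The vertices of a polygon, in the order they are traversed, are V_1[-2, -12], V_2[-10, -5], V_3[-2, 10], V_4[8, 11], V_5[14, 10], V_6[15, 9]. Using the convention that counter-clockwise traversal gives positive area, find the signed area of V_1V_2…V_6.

-291

Apply the shoelace (surveyor's) formula: 2A = Σ (x_i·y_{i+1} − x_{i+1}·y_i), indices taken mod 6.
Cross-terms: -110, -110, -102, -74, -24, -162  ⇒  Σ = -582
Signed area = Σ/2 = -291 (negative ⇒ clockwise traversal).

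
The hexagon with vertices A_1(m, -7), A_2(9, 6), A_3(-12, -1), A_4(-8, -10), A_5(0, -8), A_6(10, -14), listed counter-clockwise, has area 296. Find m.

14

Write out the shoelace sum; only the two edges meeting at A_1 involve m:
2·Area = [(10·(-7) − m·(-14)) + (m·6 − 9·(-7))] + 319
       = 20·m + 312 = 592
⇒ m = 14.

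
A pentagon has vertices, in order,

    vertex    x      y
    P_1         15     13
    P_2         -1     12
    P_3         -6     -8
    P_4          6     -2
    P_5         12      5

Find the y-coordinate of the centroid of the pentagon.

685/156

Apply the shoelace (surveyor's) formula. First the cross-terms c_i = x_i·y_{i+1} − x_{i+1}·y_i:
  193, 80, 60, 54, 81  ⇒  2A = 468, A = 234.
Then Σ (y_i + y_{i+1})·c_i = 6165, so ȳ = 6165 / (6·234) = 685/156.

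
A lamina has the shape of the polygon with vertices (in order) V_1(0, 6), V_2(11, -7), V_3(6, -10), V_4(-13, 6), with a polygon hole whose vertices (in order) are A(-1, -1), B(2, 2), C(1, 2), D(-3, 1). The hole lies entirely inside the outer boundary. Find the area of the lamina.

146.5

Outer boundary:
Apply the surveyor's formula: 2A = Σ (x_i·y_{i+1} − x_{i+1}·y_i), indices taken mod 4.
Σ = (-66) + (-68) + (-94) + (-78) = -306
Area = |Σ|/2 = 153.
Hole:
Apply Gauss's area formula: 2A = Σ (x_i·y_{i+1} − x_{i+1}·y_i), indices taken mod 4.
Cross-terms: 0, 2, 7, 4  ⇒  Σ = 13
Area = |Σ|/2 = 6.5.
Net area = 153 − 6.5 = 146.5.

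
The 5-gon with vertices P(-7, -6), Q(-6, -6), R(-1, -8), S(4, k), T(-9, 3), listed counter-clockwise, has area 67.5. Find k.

-4

Write out the shoelace sum; only the two edges meeting at S involve k:
2·Area = [((-1)·k − 4·(-8)) + (4·3 − (-9)·k)] + 123
       = 8·k + 167 = 135
⇒ k = -4.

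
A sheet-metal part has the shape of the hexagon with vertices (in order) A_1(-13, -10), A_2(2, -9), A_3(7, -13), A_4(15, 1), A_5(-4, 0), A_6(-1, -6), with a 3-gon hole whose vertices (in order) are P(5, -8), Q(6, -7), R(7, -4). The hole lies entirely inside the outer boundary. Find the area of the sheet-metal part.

Outer boundary:
A_1→A_2: (-13)(-9) − (2)(-10) = 137
A_2→A_3: (2)(-13) − (7)(-9) = 37
A_3→A_4: (7)(1) − (15)(-13) = 202
A_4→A_5: (15)(0) − (-4)(1) = 4
A_5→A_6: (-4)(-6) − (-1)(0) = 24
A_6→A_1: (-1)(-10) − (-13)(-6) = -68
Σ = 336
Area = |Σ|/2 = 168.
Hole:
Σ = (13) + (25) + (-36) = 2
Area = |Σ|/2 = 1.
Net area = 168 − 1 = 167.

167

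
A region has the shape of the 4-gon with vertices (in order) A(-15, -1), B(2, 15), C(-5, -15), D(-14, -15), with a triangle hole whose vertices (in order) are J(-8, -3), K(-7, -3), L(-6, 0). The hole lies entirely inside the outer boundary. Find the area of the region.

Outer boundary:
Apply the surveyor's formula: 2A = Σ (x_i·y_{i+1} − x_{i+1}·y_i), indices taken mod 4.
A→B: (-15)(15) − (2)(-1) = -223
B→C: (2)(-15) − (-5)(15) = 45
C→D: (-5)(-15) − (-14)(-15) = -135
D→A: (-14)(-1) − (-15)(-15) = -211
Σ = -524
Area = |Σ|/2 = 262.
Hole:
Σ = (3) + (-18) + (18) = 3
Area = |Σ|/2 = 1.5.
Net area = 262 − 1.5 = 260.5.

260.5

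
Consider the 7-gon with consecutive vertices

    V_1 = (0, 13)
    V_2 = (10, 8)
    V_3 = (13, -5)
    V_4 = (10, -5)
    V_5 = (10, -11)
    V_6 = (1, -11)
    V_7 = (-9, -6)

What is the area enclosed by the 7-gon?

Apply the shoelace (surveyor's) formula: 2A = Σ (x_i·y_{i+1} − x_{i+1}·y_i), indices taken mod 7.
Cross-terms: -130, -154, -15, -60, -99, -105, -117  ⇒  Σ = -680
Area = |Σ|/2 = 340.

340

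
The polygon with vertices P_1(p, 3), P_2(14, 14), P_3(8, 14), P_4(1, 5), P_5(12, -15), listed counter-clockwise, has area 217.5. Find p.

The doubled signed area Σ (x_i y_{i+1} − x_{i+1} y_i) is linear in p.
With p=0 it equals 29; the coefficient of p is 29 (from the two edges through P_1).
So 29·p + 29 = 2·217.5 = 435 ⇒ p = 14.

14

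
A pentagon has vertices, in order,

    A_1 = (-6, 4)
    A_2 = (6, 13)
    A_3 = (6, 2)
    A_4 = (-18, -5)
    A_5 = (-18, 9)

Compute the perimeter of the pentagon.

78

|A_1A_2| = √((12)² + (9)²) = √225 = 15
|A_2A_3| = √((0)² + (-11)²) = √121 = 11
|A_3A_4| = √((-24)² + (-7)²) = √625 = 25
|A_4A_5| = √((0)² + (14)²) = √196 = 14
|A_5A_1| = √((12)² + (-5)²) = √169 = 13
Perimeter = 15 + 11 + 25 + 14 + 13 = 78.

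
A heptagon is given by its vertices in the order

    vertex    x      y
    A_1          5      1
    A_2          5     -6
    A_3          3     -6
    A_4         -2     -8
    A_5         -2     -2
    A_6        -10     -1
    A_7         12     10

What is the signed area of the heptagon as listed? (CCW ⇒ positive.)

Apply Gauss's area formula: 2A = Σ (x_i·y_{i+1} − x_{i+1}·y_i), indices taken mod 7.
Σ = (-35) + (-12) + (-36) + (-12) + (-18) + (-88) + (-38) = -239
Signed area = Σ/2 = -119.5 (negative ⇒ clockwise traversal).

-119.5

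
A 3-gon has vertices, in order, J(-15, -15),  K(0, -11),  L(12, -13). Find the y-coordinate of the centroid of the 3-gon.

-13

Apply Gauss's area formula. First the cross-terms c_i = x_i·y_{i+1} − x_{i+1}·y_i:
  165, 132, -375  ⇒  2A = -78, A = -39.
Then Σ (y_i + y_{i+1})·c_i = 3042, so ȳ = 3042 / (6·(-39)) = -13.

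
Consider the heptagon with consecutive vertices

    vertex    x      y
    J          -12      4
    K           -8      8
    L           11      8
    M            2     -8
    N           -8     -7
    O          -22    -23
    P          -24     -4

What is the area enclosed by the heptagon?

488

Apply Gauss's area formula: 2A = Σ (x_i·y_{i+1} − x_{i+1}·y_i), indices taken mod 7.
Cross-terms: -64, -152, -104, -78, 30, -464, -144  ⇒  Σ = -976
Area = |Σ|/2 = 488.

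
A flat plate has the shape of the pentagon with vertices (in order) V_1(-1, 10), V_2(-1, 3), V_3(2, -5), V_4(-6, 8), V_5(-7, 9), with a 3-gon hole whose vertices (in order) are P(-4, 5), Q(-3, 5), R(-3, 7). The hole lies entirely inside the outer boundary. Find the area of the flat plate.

Outer boundary:
V_1→V_2: (-1)(3) − (-1)(10) = 7
V_2→V_3: (-1)(-5) − (2)(3) = -1
V_3→V_4: (2)(8) − (-6)(-5) = -14
V_4→V_5: (-6)(9) − (-7)(8) = 2
V_5→V_1: (-7)(10) − (-1)(9) = -61
Σ = -67
Area = |Σ|/2 = 33.5.
Hole:
Apply Gauss's area formula: 2A = Σ (x_i·y_{i+1} − x_{i+1}·y_i), indices taken mod 3.
Σ = (-5) + (-6) + (13) = 2
Area = |Σ|/2 = 1.
Net area = 33.5 − 1 = 32.5.

32.5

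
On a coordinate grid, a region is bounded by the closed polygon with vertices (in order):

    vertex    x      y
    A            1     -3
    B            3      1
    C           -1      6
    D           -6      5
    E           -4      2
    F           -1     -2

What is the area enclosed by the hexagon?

41.5

Apply the surveyor's formula: 2A = Σ (x_i·y_{i+1} − x_{i+1}·y_i), indices taken mod 6.
Cross-terms: 10, 19, 31, 8, 10, 5  ⇒  Σ = 83
Area = |Σ|/2 = 41.5.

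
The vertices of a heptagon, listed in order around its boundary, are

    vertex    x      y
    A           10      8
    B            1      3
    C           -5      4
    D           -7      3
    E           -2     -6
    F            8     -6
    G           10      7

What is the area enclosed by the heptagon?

144

A→B: (10)(3) − (1)(8) = 22
B→C: (1)(4) − (-5)(3) = 19
C→D: (-5)(3) − (-7)(4) = 13
D→E: (-7)(-6) − (-2)(3) = 48
E→F: (-2)(-6) − (8)(-6) = 60
F→G: (8)(7) − (10)(-6) = 116
G→A: (10)(8) − (10)(7) = 10
Σ = 288
Area = |Σ|/2 = 144.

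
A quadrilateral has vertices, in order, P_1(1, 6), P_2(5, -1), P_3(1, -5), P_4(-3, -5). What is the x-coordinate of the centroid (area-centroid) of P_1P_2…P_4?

Apply the shoelace formula. First the cross-terms c_i = x_i·y_{i+1} − x_{i+1}·y_i:
  -31, -24, -20, -13  ⇒  2A = -88, A = -44.
Then Σ (x_i + x_{i+1})·c_i = -264, so x̄ = -264 / (6·(-44)) = 1.

1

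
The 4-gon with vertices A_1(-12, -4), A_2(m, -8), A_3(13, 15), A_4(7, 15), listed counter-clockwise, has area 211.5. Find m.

-1

The doubled signed area Σ (x_i y_{i+1} − x_{i+1} y_i) is linear in m.
With m=0 it equals 442; the coefficient of m is 19 (from the two edges through A_2).
So 19·m + 442 = 2·211.5 = 423 ⇒ m = -1.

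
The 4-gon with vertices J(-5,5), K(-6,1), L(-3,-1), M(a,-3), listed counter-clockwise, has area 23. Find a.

3

The doubled signed area Σ (x_i y_{i+1} − x_{i+1} y_i) is linear in a.
With a=0 it equals 28; the coefficient of a is 6 (from the two edges through M).
So 6·a + 28 = 2·23 = 46 ⇒ a = 3.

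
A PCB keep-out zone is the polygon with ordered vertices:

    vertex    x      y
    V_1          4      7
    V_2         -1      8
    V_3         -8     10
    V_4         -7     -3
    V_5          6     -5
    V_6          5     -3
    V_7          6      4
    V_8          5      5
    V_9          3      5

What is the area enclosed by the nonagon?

153

Σ = (39) + (54) + (94) + (53) + (7) + (38) + (10) + (10) + (1) = 306
Area = |Σ|/2 = 153.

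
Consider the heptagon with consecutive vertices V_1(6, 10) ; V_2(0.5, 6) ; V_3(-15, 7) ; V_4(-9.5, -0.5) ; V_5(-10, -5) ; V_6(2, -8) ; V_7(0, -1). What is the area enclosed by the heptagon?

Apply the shoelace (surveyor's) formula: 2A = Σ (x_i·y_{i+1} − x_{i+1}·y_i), indices taken mod 7.
Σ = (31) + (93.5) + (74) + (42.5) + (90) + (-2) + (6) = 335
Area = |Σ|/2 = 167.5.

167.5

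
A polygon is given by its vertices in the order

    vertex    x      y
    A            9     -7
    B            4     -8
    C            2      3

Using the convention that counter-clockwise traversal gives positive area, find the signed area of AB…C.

-28.5

Apply the surveyor's formula: 2A = Σ (x_i·y_{i+1} − x_{i+1}·y_i), indices taken mod 3.
A→B: (9)(-8) − (4)(-7) = -44
B→C: (4)(3) − (2)(-8) = 28
C→A: (2)(-7) − (9)(3) = -41
Σ = -57
Signed area = Σ/2 = -28.5 (negative ⇒ clockwise traversal).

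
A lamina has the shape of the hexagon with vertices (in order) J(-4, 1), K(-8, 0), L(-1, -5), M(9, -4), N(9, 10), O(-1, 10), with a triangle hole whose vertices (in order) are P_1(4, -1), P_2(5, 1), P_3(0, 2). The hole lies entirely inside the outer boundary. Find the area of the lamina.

Outer boundary:
Apply the shoelace formula: 2A = Σ (x_i·y_{i+1} − x_{i+1}·y_i), indices taken mod 6.
Cross-terms: 8, 40, 49, 126, 100, 39  ⇒  Σ = 362
Area = |Σ|/2 = 181.
Hole:
Apply the shoelace formula: 2A = Σ (x_i·y_{i+1} − x_{i+1}·y_i), indices taken mod 3.
Σ = (9) + (10) + (-8) = 11
Area = |Σ|/2 = 5.5.
Net area = 181 − 5.5 = 175.5.

175.5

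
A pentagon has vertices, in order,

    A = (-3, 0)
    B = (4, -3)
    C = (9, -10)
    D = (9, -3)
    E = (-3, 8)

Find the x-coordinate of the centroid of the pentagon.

Apply the surveyor's formula. First the cross-terms c_i = x_i·y_{i+1} − x_{i+1}·y_i:
  9, -13, 63, 63, 24  ⇒  2A = 146, A = 73.
Then Σ (x_i + x_{i+1})·c_i = 1208, so x̄ = 1208 / (6·73) = 604/219.

604/219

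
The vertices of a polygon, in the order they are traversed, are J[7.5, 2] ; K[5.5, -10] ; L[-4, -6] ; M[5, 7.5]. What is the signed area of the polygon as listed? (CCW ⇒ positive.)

-102.625

Apply Gauss's area formula: 2A = Σ (x_i·y_{i+1} − x_{i+1}·y_i), indices taken mod 4.
J→K: (7.5)(-10) − (5.5)(2) = -86
K→L: (5.5)(-6) − (-4)(-10) = -73
L→M: (-4)(7.5) − (5)(-6) = 0
M→J: (5)(2) − (7.5)(7.5) = -46.25
Σ = -205.25
Signed area = Σ/2 = -102.625 (negative ⇒ clockwise traversal).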